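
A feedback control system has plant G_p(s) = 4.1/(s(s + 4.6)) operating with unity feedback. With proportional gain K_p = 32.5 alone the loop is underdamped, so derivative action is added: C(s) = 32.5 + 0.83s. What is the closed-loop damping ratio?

ζ = 0.347

Forward path: (32.5 + 0.83s)·4.1/(s(s+4.6)). The closed-loop characteristic equation is s² + (4.6 + 4.1·0.83)s + 4.1·32.5 = 0.
That is s² + 8.003s + 133.2 = 0, so ω_n = 11.54 rad/s and ζ = 8.003/(2·11.54) = 0.3466.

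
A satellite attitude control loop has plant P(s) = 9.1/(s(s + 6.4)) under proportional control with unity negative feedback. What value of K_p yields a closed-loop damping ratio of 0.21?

K_p = 25.5

Closed-loop characteristic equation: s² + 6.4s + K_p·9.1 = 0.
So ω_n = √(9.1K_p) and 2ζω_n = 6.4, giving ζ = 6.4/(2√(9.1K_p)).
Setting ζ = 0.21: √(9.1K_p) = 6.4/(2·0.21) = 15.24, so K_p = 232.2/9.1 = 25.5.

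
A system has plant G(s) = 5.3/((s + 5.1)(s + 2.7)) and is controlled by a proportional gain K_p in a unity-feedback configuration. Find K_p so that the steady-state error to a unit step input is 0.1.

The loop is type 0, so e_ss(step) = 1/(1 + K_pos) with K_pos = K_p·G(0).
G(0) = 0.3849. Require 1/(1 + K_p·0.3849) = 0.1, so 1 + 0.3849·K_p = 10.
K_p = (10 − 1)/0.3849 = 23.4.

K_p = 23.4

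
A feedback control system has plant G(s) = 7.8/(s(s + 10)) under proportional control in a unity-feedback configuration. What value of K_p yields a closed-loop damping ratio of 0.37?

K_p = 23.4

Closed-loop characteristic equation: s² + 10s + K_p·7.8 = 0.
So ω_n = √(7.8K_p) and 2ζω_n = 10, giving ζ = 10/(2√(7.8K_p)).
Setting ζ = 0.37: √(7.8K_p) = 10/(2·0.37) = 13.51, so K_p = 182.6/7.8 = 23.4.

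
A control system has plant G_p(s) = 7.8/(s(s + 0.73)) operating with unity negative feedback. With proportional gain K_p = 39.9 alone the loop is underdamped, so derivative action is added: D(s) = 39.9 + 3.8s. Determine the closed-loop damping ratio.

Forward path: (39.9 + 3.8s)·7.8/(s(s+0.73)). The closed-loop characteristic equation is s² + (0.73 + 7.8·3.8)s + 7.8·39.9 = 0.
That is s² + 30.37s + 311.2 = 0, so ω_n = 17.64 rad/s and ζ = 30.37/(2·17.64) = 0.8608.

ζ = 0.861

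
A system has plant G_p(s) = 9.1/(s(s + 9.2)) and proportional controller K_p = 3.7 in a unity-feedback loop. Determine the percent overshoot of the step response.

From 1 + K_pG_p(s) = 0: s² + 9.2s + 33.67 = 0 ⇒ ω_n = 5.803, ζ = 0.7928.
%OS = 100·exp(−πζ/√(1−ζ²)) = 100·exp(−π·0.7928/√0.3715) = 1.68%.

1.68%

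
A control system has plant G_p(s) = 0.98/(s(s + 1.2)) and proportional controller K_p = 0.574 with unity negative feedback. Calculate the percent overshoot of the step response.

1.52%

From 1 + K_pG_p(s) = 0: s² + 1.2s + 0.5625 = 0 ⇒ ω_n = 0.75, ζ = 0.8.
%OS = 100·exp(−πζ/√(1−ζ²)) = 100·exp(−π·0.8/√0.36) = 1.52%.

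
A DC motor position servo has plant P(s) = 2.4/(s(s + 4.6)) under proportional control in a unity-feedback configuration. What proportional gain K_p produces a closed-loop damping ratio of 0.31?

K_p = 22.9

Closed-loop characteristic equation: s² + 4.6s + K_p·2.4 = 0.
So ω_n = √(2.4K_p) and 2ζω_n = 4.6, giving ζ = 4.6/(2√(2.4K_p)).
Setting ζ = 0.31: √(2.4K_p) = 4.6/(2·0.31) = 7.419, so K_p = 55.05/2.4 = 22.9.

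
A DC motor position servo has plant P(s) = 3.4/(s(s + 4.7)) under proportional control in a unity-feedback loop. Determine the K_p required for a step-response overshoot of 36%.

K_p = 17

From %OS = 100·exp(−πζ/√(1−ζ²)) = 36%, ζ = −ln(0.36)/√(π²+ln²(0.36)) = 0.3093.
Characteristic equation s² + 4.7s + 3.4K_p = 0 gives ζ = 4.7/(2√(3.4K_p)).
Setting ζ = 0.3093: √(3.4K_p) = 4.7/(2·0.3093) = 7.599, so K_p = 57.74/3.4 = 17.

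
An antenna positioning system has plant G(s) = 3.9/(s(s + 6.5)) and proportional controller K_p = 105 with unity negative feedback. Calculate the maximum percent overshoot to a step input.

60%

From 1 + K_pG(s) = 0: s² + 6.5s + 409.5 = 0 ⇒ ω_n = 20.24, ζ = 0.1606.
%OS = 100·exp(−πζ/√(1−ζ²)) = 100·exp(−π·0.1606/√0.9742) = 60%.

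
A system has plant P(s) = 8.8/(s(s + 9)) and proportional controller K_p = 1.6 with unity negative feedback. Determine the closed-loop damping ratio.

1 + K_p·P(s) = 0 gives s² + 9s + 14.08 = 0.
Matching s² + 2ζω_n s + ω_n²: ω_n = √14.08 = 3.752 rad/s and 2ζω_n = 9, so ζ = 9/(2·3.752) = 1.2.

ζ = 1.2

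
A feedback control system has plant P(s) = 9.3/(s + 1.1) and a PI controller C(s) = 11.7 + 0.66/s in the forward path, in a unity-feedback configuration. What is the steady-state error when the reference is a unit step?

The open loop C(s)P(s) has a pole at the origin (type 1), so the static position error constant is infinite and e_ss = 1/(1+∞) = 0.

0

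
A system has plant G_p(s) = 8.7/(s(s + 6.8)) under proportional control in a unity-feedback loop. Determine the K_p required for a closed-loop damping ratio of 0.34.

K_p = 11.5

Closed-loop characteristic equation: s² + 6.8s + K_p·8.7 = 0.
So ω_n = √(8.7K_p) and 2ζω_n = 6.8, giving ζ = 6.8/(2√(8.7K_p)).
Setting ζ = 0.34: √(8.7K_p) = 6.8/(2·0.34) = 10, so K_p = 100/8.7 = 11.5.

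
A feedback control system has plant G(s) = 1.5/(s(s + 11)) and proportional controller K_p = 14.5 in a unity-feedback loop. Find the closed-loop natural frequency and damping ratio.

1 + K_p·G(s) = 0 gives s² + 11s + 21.75 = 0.
Matching s² + 2ζω_n s + ω_n²: ω_n = √21.75 = 4.664 rad/s and 2ζω_n = 11, so ζ = 11/(2·4.664) = 1.18.

ω_n = 4.66 rad/s, ζ = 1.18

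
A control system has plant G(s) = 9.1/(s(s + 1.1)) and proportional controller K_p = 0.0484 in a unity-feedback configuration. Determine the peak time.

From 1 + K_pG(s) = 0: s² + 1.1s + 0.4404 = 0 ⇒ ω_n = 0.6637, ζ = 0.8287.
Damped frequency ω_d = ω_n√(1−ζ²) = 0.3714 rad/s, so peak time T_p = π/ω_d = 8.46 s.

T_p = 8.46 s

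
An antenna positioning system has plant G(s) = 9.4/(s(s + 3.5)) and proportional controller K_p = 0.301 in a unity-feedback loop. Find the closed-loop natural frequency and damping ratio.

1 + K_p·G(s) = 0 gives s² + 3.5s + 2.829 = 0.
Matching s² + 2ζω_n s + ω_n²: ω_n = √2.829 = 1.682 rad/s and 2ζω_n = 3.5, so ζ = 3.5/(2·1.682) = 1.04.

ω_n = 1.68 rad/s, ζ = 1.04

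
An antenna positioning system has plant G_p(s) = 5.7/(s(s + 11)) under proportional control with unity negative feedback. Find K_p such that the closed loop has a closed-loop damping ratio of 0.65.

K_p = 12.6

Closed-loop characteristic equation: s² + 11s + K_p·5.7 = 0.
So ω_n = √(5.7K_p) and 2ζω_n = 11, giving ζ = 11/(2√(5.7K_p)).
Setting ζ = 0.65: √(5.7K_p) = 11/(2·0.65) = 8.462, so K_p = 71.6/5.7 = 12.6.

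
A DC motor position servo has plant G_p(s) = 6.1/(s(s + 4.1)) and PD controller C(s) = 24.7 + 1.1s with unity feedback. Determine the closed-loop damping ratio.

ζ = 0.44

Forward path: (24.7 + 1.1s)·6.1/(s(s+4.1)). The closed-loop characteristic equation is s² + (4.1 + 6.1·1.1)s + 6.1·24.7 = 0.
That is s² + 10.81s + 150.7 = 0, so ω_n = 12.27 rad/s and ζ = 10.81/(2·12.27) = 0.4403.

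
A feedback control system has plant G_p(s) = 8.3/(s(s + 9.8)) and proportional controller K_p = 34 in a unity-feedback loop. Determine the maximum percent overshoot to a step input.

38.4%

The closed-loop denominator s² + 9.8s + 282.2 gives ω_n = √282.2 = 16.8 and ζ = 9.8/(2ω_n) = 0.2917.
%OS = 100·exp(−πζ/√(1−ζ²)) = 100·exp(−π·0.2917/√0.9149) = 38.4%.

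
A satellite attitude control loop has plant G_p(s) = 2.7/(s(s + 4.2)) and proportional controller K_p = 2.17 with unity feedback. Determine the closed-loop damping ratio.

ζ = 0.868

With unity feedback the closed-loop characteristic equation is s² + 4.2s + 2.17·2.7 = s² + 4.2s + 5.859 = 0.
So ω_n² = 5.859 ⇒ ω_n = 2.421 rad/s, and ζ = 4.2/(2ω_n) = 0.868.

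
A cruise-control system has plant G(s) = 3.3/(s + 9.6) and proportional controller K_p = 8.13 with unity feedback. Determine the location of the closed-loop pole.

s = -36.43

Closed-loop transfer function: T(s) = K_p·G(s)/(1 + K_p·G(s)) = 26.83/(s + 9.6 + 26.83) = 26.83/(s + 36.43).
The closed-loop pole is at s = −36.43.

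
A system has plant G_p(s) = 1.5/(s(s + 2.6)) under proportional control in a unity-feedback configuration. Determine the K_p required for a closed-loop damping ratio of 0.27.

Closed-loop characteristic equation: s² + 2.6s + K_p·1.5 = 0.
So ω_n = √(1.5K_p) and 2ζω_n = 2.6, giving ζ = 2.6/(2√(1.5K_p)).
Setting ζ = 0.27: √(1.5K_p) = 2.6/(2·0.27) = 4.815, so K_p = 23.18/1.5 = 15.5.

K_p = 15.5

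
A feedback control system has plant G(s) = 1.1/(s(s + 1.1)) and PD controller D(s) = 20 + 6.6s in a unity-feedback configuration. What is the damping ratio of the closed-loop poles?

ζ = 0.891

Forward path: (20 + 6.6s)·1.1/(s(s+1.1)). The closed-loop characteristic equation is s² + (1.1 + 1.1·6.6)s + 1.1·20 = 0.
That is s² + 8.36s + 22 = 0, so ω_n = 4.69 rad/s and ζ = 8.36/(2·4.69) = 0.8912.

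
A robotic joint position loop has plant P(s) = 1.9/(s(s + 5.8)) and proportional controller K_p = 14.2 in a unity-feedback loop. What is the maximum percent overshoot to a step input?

12.1%

Closed-loop characteristic equation: s² + 5.8s + 26.98 = 0, so ω_n = 5.194 rad/s and ζ = 5.8/(2·5.194) = 0.5583.
%OS = 100·exp(−πζ/√(1−ζ²)) = 100·exp(−π·0.5583/√0.6883) = 12.1%.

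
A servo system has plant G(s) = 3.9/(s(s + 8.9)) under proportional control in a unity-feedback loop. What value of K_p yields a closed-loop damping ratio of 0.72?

Closed-loop characteristic equation: s² + 8.9s + K_p·3.9 = 0.
So ω_n = √(3.9K_p) and 2ζω_n = 8.9, giving ζ = 8.9/(2√(3.9K_p)).
Setting ζ = 0.72: √(3.9K_p) = 8.9/(2·0.72) = 6.181, so K_p = 38.2/3.9 = 9.79.

K_p = 9.79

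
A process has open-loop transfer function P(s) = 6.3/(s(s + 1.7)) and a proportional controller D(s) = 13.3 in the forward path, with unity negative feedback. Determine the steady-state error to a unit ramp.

0.0203

The loop has one pole at the origin (type 1). Velocity error constant K_v = lim_{s→0} s·D(s)P(s) = 13.3·6.3/1.7 = 49.29.
Steady-state error to a unit ramp: e_ss = 1/K_v = 0.0203.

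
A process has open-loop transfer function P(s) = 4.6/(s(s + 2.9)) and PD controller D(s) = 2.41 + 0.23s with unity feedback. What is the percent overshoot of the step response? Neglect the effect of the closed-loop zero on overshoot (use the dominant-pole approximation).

Forward path: (2.41 + 0.23s)·4.6/(s(s+2.9)). The closed-loop characteristic equation is s² + (2.9 + 4.6·0.23)s + 4.6·2.41 = 0.
That is s² + 3.958s + 11.09 = 0, so ω_n = 3.33 rad/s and ζ = 3.958/(2·3.33) = 0.5944.
%OS = 100·exp(−πζ/√(1−ζ²)) = 9.81%.

9.81%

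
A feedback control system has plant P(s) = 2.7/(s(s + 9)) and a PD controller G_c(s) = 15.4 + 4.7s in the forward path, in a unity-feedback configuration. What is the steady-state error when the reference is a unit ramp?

0.216

The loop has one pole at the origin (type 1). Velocity error constant K_v = lim_{s→0} s·G_c(s)P(s) = 15.4·2.7/9 = 4.62.
Steady-state error to a unit ramp: e_ss = 1/K_v = 0.216.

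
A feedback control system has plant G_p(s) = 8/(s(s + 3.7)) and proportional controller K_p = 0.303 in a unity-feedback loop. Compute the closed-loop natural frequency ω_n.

With unity feedback the closed-loop characteristic equation is s² + 3.7s + 0.303·8 = s² + 3.7s + 2.424 = 0.
So ω_n² = 2.424 ⇒ ω_n = 1.557 rad/s, and ζ = 3.7/(2ω_n) = 1.19.

ω_n = 1.56 rad/s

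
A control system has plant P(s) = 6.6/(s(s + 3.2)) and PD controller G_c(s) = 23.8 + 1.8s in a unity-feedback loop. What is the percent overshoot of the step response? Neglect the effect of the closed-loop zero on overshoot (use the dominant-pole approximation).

Forward path: (23.8 + 1.8s)·6.6/(s(s+3.2)). The closed-loop characteristic equation is s² + (3.2 + 6.6·1.8)s + 6.6·23.8 = 0.
That is s² + 15.08s + 157.1 = 0, so ω_n = 12.53 rad/s and ζ = 15.08/(2·12.53) = 0.6016.
%OS = 100·exp(−πζ/√(1−ζ²)) = 9.38%.

9.38%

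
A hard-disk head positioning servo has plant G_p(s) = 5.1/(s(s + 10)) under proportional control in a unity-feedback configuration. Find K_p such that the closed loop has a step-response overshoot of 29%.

From %OS = 100·exp(−πζ/√(1−ζ²)) = 29%, ζ = −ln(0.29)/√(π²+ln²(0.29)) = 0.3666.
Characteristic equation s² + 10s + 5.1K_p = 0 gives ζ = 10/(2√(5.1K_p)).
Setting ζ = 0.3666: √(5.1K_p) = 10/(2·0.3666) = 13.64, so K_p = 186/5.1 = 36.5.

K_p = 36.5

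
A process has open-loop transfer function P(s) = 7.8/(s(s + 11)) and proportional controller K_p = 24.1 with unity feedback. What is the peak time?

T_p = 0.25 s

From 1 + K_pP(s) = 0: s² + 11s + 188 = 0 ⇒ ω_n = 13.71, ζ = 0.4012.
Damped frequency ω_d = ω_n√(1−ζ²) = 12.56 rad/s, so peak time T_p = π/ω_d = 0.25 s.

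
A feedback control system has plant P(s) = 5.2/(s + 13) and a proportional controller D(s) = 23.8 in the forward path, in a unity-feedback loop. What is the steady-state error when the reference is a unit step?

0.0951

The loop is type 0. Static position error constant K_pos = D(0)·P(0) = 23.8·0.4 = 9.52.
Steady-state error to a unit step: e_ss = 1/(1+K_pos) = 1/10.52 = 0.0951.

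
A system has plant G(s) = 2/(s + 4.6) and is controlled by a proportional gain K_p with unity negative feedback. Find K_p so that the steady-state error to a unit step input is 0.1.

K_p = 20.7

Steady-state error for a unit step on this type-0 loop is 1/(1 + K_p·G(0)).
G(0) = 0.4348. Require 1/(1 + K_p·0.4348) = 0.1, so 1 + 0.4348·K_p = 10.
K_p = (10 − 1)/0.4348 = 20.7.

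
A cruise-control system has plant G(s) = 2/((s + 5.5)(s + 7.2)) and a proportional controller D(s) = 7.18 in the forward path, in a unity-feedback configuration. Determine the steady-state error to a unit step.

0.734

The loop is type 0. Static position error constant K_pos = D(0)·G(0) = 7.18·0.05051 = 0.3626.
Steady-state error to a unit step: e_ss = 1/(1+K_pos) = 1/1.363 = 0.734.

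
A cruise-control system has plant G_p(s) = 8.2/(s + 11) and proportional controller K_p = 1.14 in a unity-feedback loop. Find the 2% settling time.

T_s ≈ 0.197 s

Closed-loop transfer function: T(s) = K_p·G_p(s)/(1 + K_p·G_p(s)) = 9.348/(s + 11 + 9.348) = 9.348/(s + 20.35).
Time constant τ = 1/20.35 = 0.04914 s, so the 2% settling time is about 4τ = 0.197 s.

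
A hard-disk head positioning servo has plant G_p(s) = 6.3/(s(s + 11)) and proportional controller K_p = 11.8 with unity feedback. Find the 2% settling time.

The closed-loop denominator s² + 11s + 74.34 gives ω_n = √74.34 = 8.622 and ζ = 11/(2ω_n) = 0.6379.
2% settling time T_s ≈ 4/(ζω_n) = 4/5.5 = 0.727 s.

T_s ≈ 0.727 s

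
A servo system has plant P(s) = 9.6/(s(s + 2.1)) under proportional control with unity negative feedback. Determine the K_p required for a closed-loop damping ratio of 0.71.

Closed-loop characteristic equation: s² + 2.1s + K_p·9.6 = 0.
So ω_n = √(9.6K_p) and 2ζω_n = 2.1, giving ζ = 2.1/(2√(9.6K_p)).
Setting ζ = 0.71: √(9.6K_p) = 2.1/(2·0.71) = 1.479, so K_p = 2.187/9.6 = 0.228.

K_p = 0.228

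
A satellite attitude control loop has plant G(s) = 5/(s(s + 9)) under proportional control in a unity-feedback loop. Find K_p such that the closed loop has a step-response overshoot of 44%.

From %OS = 100·exp(−πζ/√(1−ζ²)) = 44%, ζ = −ln(0.44)/√(π²+ln²(0.44)) = 0.2528.
Characteristic equation s² + 9s + 5K_p = 0 gives ζ = 9/(2√(5K_p)).
Setting ζ = 0.2528: √(5K_p) = 9/(2·0.2528) = 17.8, so K_p = 316.8/5 = 63.4.

K_p = 63.4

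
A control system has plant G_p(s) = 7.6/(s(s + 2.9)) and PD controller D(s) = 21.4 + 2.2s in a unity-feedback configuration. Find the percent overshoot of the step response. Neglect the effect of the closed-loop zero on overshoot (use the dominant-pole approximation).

2.28%

Forward path: (21.4 + 2.2s)·7.6/(s(s+2.9)). The closed-loop characteristic equation is s² + (2.9 + 7.6·2.2)s + 7.6·21.4 = 0.
That is s² + 19.62s + 162.6 = 0, so ω_n = 12.75 rad/s and ζ = 19.62/(2·12.75) = 0.7692.
%OS = 100·exp(−πζ/√(1−ζ²)) = 2.28%.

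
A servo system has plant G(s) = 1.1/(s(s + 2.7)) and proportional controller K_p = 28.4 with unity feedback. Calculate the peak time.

From 1 + K_pG(s) = 0: s² + 2.7s + 31.24 = 0 ⇒ ω_n = 5.589, ζ = 0.2415.
Damped frequency ω_d = ω_n√(1−ζ²) = 5.424 rad/s, so peak time T_p = π/ω_d = 0.579 s.

T_p = 0.579 s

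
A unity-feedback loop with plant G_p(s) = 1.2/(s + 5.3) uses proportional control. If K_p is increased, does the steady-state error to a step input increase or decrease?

decrease

The position error constant K_pos = K_p·G_p(0) grows with K_p, and e_ss = 1/(1+K_pos) falls.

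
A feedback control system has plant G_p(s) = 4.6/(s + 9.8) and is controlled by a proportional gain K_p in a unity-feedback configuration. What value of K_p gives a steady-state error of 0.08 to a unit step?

K_p = 24.5

Steady-state error for a unit step on this type-0 loop is 1/(1 + K_p·G_p(0)).
G_p(0) = 0.4694. Require 1/(1 + K_p·0.4694) = 0.08, so 1 + 0.4694·K_p = 12.5.
K_p = (12.5 − 1)/0.4694 = 24.5.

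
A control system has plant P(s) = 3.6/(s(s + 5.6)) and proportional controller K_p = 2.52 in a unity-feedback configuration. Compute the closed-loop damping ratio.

ζ = 0.93

1 + K_p·P(s) = 0 gives s² + 5.6s + 9.072 = 0.
Matching s² + 2ζω_n s + ω_n²: ω_n = √9.072 = 3.012 rad/s and 2ζω_n = 5.6, so ζ = 5.6/(2·3.012) = 0.93.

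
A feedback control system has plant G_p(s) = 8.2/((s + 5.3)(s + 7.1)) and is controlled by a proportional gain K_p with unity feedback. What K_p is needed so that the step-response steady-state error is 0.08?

For a type-0 loop with proportional control, e_ss = 1/(1 + K_p·G_p(0)).
G_p(0) = 0.2179. Require 1/(1 + K_p·0.2179) = 0.08, so 1 + 0.2179·K_p = 12.5.
K_p = (12.5 − 1)/0.2179 = 52.8.

K_p = 52.8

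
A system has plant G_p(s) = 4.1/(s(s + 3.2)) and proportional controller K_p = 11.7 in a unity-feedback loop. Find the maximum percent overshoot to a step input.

47.4%

From 1 + K_pG_p(s) = 0: s² + 3.2s + 47.97 = 0 ⇒ ω_n = 6.926, ζ = 0.231.
%OS = 100·exp(−πζ/√(1−ζ²)) = 100·exp(−π·0.231/√0.9466) = 47.4%.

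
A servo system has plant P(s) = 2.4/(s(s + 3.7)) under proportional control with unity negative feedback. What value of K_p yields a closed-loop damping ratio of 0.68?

Closed-loop characteristic equation: s² + 3.7s + K_p·2.4 = 0.
So ω_n = √(2.4K_p) and 2ζω_n = 3.7, giving ζ = 3.7/(2√(2.4K_p)).
Setting ζ = 0.68: √(2.4K_p) = 3.7/(2·0.68) = 2.721, so K_p = 7.402/2.4 = 3.08.

K_p = 3.08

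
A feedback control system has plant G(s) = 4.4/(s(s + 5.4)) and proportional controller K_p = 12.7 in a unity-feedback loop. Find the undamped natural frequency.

1 + K_p·G(s) = 0 gives s² + 5.4s + 55.88 = 0.
Matching s² + 2ζω_n s + ω_n²: ω_n = √55.88 = 7.475 rad/s and 2ζω_n = 5.4, so ζ = 5.4/(2·7.475) = 0.361.

ω_n = 7.48 rad/s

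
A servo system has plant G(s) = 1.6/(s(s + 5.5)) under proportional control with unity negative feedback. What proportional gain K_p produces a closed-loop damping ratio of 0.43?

Closed-loop characteristic equation: s² + 5.5s + K_p·1.6 = 0.
So ω_n = √(1.6K_p) and 2ζω_n = 5.5, giving ζ = 5.5/(2√(1.6K_p)).
Setting ζ = 0.43: √(1.6K_p) = 5.5/(2·0.43) = 6.395, so K_p = 40.9/1.6 = 25.6.

K_p = 25.6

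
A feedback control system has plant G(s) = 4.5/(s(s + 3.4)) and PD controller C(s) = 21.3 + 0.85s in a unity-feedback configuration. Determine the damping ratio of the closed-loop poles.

Forward path: (21.3 + 0.85s)·4.5/(s(s+3.4)). The closed-loop characteristic equation is s² + (3.4 + 4.5·0.85)s + 4.5·21.3 = 0.
That is s² + 7.225s + 95.85 = 0, so ω_n = 9.79 rad/s and ζ = 7.225/(2·9.79) = 0.369.

ζ = 0.369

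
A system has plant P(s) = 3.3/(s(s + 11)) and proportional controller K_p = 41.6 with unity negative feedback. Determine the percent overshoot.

The closed-loop denominator s² + 11s + 137.3 gives ω_n = √137.3 = 11.72 and ζ = 11/(2ω_n) = 0.4694.
%OS = 100·exp(−πζ/√(1−ζ²)) = 100·exp(−π·0.4694/√0.7796) = 18.8%.

18.8%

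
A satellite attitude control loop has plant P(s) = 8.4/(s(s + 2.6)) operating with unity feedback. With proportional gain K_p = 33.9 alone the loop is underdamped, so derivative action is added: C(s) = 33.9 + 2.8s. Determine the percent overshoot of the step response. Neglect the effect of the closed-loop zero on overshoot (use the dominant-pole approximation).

2.15%

Forward path: (33.9 + 2.8s)·8.4/(s(s+2.6)). The closed-loop characteristic equation is s² + (2.6 + 8.4·2.8)s + 8.4·33.9 = 0.
That is s² + 26.12s + 284.8 = 0, so ω_n = 16.87 rad/s and ζ = 26.12/(2·16.87) = 0.7739.
%OS = 100·exp(−πζ/√(1−ζ²)) = 2.15%.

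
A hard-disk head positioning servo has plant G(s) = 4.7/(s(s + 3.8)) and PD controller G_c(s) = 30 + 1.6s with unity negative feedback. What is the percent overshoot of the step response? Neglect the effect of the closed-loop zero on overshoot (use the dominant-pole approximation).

18.2%

Forward path: (30 + 1.6s)·4.7/(s(s+3.8)). The closed-loop characteristic equation is s² + (3.8 + 4.7·1.6)s + 4.7·30 = 0.
That is s² + 11.32s + 141 = 0, so ω_n = 11.87 rad/s and ζ = 11.32/(2·11.87) = 0.4767.
%OS = 100·exp(−πζ/√(1−ζ²)) = 18.2%.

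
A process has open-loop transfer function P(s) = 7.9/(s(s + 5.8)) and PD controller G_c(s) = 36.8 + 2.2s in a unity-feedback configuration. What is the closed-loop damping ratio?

Forward path: (36.8 + 2.2s)·7.9/(s(s+5.8)). The closed-loop characteristic equation is s² + (5.8 + 7.9·2.2)s + 7.9·36.8 = 0.
That is s² + 23.18s + 290.7 = 0, so ω_n = 17.05 rad/s and ζ = 23.18/(2·17.05) = 0.6797.

ζ = 0.68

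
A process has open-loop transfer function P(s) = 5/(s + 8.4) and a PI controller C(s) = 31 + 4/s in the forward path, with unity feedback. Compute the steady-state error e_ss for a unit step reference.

The open loop C(s)P(s) has a pole at the origin (type 1), so the static position error constant is infinite and e_ss = 1/(1+∞) = 0.

0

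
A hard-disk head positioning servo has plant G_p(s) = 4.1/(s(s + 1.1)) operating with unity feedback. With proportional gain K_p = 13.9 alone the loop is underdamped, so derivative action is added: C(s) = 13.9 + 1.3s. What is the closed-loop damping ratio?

Forward path: (13.9 + 1.3s)·4.1/(s(s+1.1)). The closed-loop characteristic equation is s² + (1.1 + 4.1·1.3)s + 4.1·13.9 = 0.
That is s² + 6.43s + 56.99 = 0, so ω_n = 7.549 rad/s and ζ = 6.43/(2·7.549) = 0.4259.

ζ = 0.426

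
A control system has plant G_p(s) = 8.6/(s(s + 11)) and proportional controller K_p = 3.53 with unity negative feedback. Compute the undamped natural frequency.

ω_n = 5.51 rad/s

1 + K_p·G_p(s) = 0 gives s² + 11s + 30.36 = 0.
Matching s² + 2ζω_n s + ω_n²: ω_n = √30.36 = 5.51 rad/s and 2ζω_n = 11, so ζ = 11/(2·5.51) = 0.998.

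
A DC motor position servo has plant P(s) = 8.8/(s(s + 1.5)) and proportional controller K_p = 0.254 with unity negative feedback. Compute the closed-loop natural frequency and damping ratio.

ω_n = 1.5 rad/s, ζ = 0.502

The closed-loop denominator is s(s+1.5) + 0.254·8.8 = s² + 1.5s + 2.235.
Matching s² + 2ζω_n s + ω_n²: ω_n = √2.235 = 1.495 rad/s and 2ζω_n = 1.5, so ζ = 1.5/(2·1.495) = 0.502.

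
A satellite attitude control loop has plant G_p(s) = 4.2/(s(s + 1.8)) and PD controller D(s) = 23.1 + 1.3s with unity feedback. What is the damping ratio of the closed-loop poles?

ζ = 0.369

Forward path: (23.1 + 1.3s)·4.2/(s(s+1.8)). The closed-loop characteristic equation is s² + (1.8 + 4.2·1.3)s + 4.2·23.1 = 0.
That is s² + 7.26s + 97.02 = 0, so ω_n = 9.85 rad/s and ζ = 7.26/(2·9.85) = 0.3685.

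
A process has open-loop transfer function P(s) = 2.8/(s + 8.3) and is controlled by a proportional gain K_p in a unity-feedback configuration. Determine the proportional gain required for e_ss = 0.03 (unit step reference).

The loop is type 0, so e_ss(step) = 1/(1 + K_pos) with K_pos = K_p·P(0).
P(0) = 0.3373. Require 1/(1 + K_p·0.3373) = 0.03, so 1 + 0.3373·K_p = 33.33.
K_p = (33.33 − 1)/0.3373 = 95.8.

K_p = 95.8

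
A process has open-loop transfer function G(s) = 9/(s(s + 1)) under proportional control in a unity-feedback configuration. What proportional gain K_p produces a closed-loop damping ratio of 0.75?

Closed-loop characteristic equation: s² + 1s + K_p·9 = 0.
So ω_n = √(9K_p) and 2ζω_n = 1, giving ζ = 1/(2√(9K_p)).
Setting ζ = 0.75: √(9K_p) = 1/(2·0.75) = 0.6667, so K_p = 0.4444/9 = 0.0494.

K_p = 0.0494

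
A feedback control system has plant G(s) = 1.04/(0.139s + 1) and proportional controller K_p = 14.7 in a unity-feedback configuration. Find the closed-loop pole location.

s = -117.2

Closed loop: T(s) = K_p·G/(1+K_p·G) = 15.29/(0.139s + 1 + 15.29), with pole at s = −(1 + 15.29)/0.139 = −117.2.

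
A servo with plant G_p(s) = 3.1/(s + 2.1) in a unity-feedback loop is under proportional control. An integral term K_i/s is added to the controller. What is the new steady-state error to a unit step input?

The integrator makes K_pos = lim_{s→0} C(s)G(s) infinite, so e_ss = 1/(1+K_pos) = 0.

0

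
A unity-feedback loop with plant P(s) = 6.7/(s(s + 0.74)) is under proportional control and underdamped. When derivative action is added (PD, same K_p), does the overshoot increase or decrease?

With PD the characteristic equation becomes s² + (a + K·K_d)s + K·K_p = 0; the damping term grows, ζ rises, overshoot falls.

decrease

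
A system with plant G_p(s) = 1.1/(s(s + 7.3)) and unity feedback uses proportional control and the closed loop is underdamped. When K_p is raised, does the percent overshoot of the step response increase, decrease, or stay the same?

ζ = 7.3/(2√(1.1K_p)) decreases as K_p grows; lower damping means more overshoot.

increase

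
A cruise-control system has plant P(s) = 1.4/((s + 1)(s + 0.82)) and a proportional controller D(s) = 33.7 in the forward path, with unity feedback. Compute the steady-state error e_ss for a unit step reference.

The loop is type 0. Static position error constant K_pos = D(0)·P(0) = 33.7·1.707 = 57.54.
Steady-state error to a unit step: e_ss = 1/(1+K_pos) = 1/58.54 = 0.0171.

0.0171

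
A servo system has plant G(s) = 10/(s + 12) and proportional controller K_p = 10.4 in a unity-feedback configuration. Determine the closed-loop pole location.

s = -116

Closed-loop transfer function: T(s) = K_p·G(s)/(1 + K_p·G(s)) = 104/(s + 12 + 104) = 104/(s + 116).
The closed-loop pole is at s = −116.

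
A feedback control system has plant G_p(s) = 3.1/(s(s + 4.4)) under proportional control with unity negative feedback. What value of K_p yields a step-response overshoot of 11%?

K_p = 4.72

From %OS = 100·exp(−πζ/√(1−ζ²)) = 11%, ζ = −ln(0.11)/√(π²+ln²(0.11)) = 0.5749.
Characteristic equation s² + 4.4s + 3.1K_p = 0 gives ζ = 4.4/(2√(3.1K_p)).
Setting ζ = 0.5749: √(3.1K_p) = 4.4/(2·0.5749) = 3.827, so K_p = 14.64/3.1 = 4.72.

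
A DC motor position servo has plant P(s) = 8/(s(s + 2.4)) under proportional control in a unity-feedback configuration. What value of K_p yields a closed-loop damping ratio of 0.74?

K_p = 0.329

Closed-loop characteristic equation: s² + 2.4s + K_p·8 = 0.
So ω_n = √(8K_p) and 2ζω_n = 2.4, giving ζ = 2.4/(2√(8K_p)).
Setting ζ = 0.74: √(8K_p) = 2.4/(2·0.74) = 1.622, so K_p = 2.63/8 = 0.329.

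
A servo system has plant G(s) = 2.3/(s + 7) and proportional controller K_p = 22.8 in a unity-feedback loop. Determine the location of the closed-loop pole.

s = -59.44

Closed-loop transfer function: T(s) = K_p·G(s)/(1 + K_p·G(s)) = 52.44/(s + 7 + 52.44) = 52.44/(s + 59.44).
The closed-loop pole is at s = −59.44.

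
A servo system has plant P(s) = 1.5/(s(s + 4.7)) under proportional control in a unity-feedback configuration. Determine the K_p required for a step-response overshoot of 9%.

From %OS = 100·exp(−πζ/√(1−ζ²)) = 9%, ζ = −ln(0.09)/√(π²+ln²(0.09)) = 0.6083.
Characteristic equation s² + 4.7s + 1.5K_p = 0 gives ζ = 4.7/(2√(1.5K_p)).
Setting ζ = 0.6083: √(1.5K_p) = 4.7/(2·0.6083) = 3.863, so K_p = 14.92/1.5 = 9.95.

K_p = 9.95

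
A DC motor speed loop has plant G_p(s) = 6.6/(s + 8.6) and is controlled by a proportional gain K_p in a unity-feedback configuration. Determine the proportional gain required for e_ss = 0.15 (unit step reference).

The loop is type 0, so e_ss(step) = 1/(1 + K_pos) with K_pos = K_p·G_p(0).
G_p(0) = 0.7674. Require 1/(1 + K_p·0.7674) = 0.15, so 1 + 0.7674·K_p = 6.667.
K_p = (6.667 − 1)/0.7674 = 7.38.

K_p = 7.38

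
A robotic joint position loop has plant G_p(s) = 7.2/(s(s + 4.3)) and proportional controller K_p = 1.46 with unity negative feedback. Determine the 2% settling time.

T_s ≈ 1.86 s

The closed-loop denominator s² + 4.3s + 10.51 gives ω_n = √10.51 = 3.242 and ζ = 4.3/(2ω_n) = 0.6631.
2% settling time T_s ≈ 4/(ζω_n) = 4/2.15 = 1.86 s.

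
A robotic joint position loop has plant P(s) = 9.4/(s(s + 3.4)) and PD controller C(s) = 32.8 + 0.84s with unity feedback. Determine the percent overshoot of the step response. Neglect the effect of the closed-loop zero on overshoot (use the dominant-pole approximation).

34.4%

Forward path: (32.8 + 0.84s)·9.4/(s(s+3.4)). The closed-loop characteristic equation is s² + (3.4 + 9.4·0.84)s + 9.4·32.8 = 0.
That is s² + 11.3s + 308.3 = 0, so ω_n = 17.56 rad/s and ζ = 11.3/(2·17.56) = 0.3217.
%OS = 100·exp(−πζ/√(1−ζ²)) = 34.4%.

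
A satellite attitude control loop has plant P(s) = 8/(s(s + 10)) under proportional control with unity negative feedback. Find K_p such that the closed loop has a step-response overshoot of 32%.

From %OS = 100·exp(−πζ/√(1−ζ²)) = 32%, ζ = −ln(0.32)/√(π²+ln²(0.32)) = 0.341.
Characteristic equation s² + 10s + 8K_p = 0 gives ζ = 10/(2√(8K_p)).
Setting ζ = 0.341: √(8K_p) = 10/(2·0.341) = 14.66, so K_p = 215/8 = 26.9.

K_p = 26.9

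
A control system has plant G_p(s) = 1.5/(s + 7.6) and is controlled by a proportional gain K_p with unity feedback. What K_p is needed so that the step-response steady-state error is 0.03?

K_p = 164

Steady-state error for a unit step on this type-0 loop is 1/(1 + K_p·G_p(0)).
G_p(0) = 0.1974. Require 1/(1 + K_p·0.1974) = 0.03, so 1 + 0.1974·K_p = 33.33.
K_p = (33.33 − 1)/0.1974 = 164.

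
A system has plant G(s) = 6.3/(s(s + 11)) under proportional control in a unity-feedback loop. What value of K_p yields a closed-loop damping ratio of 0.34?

Closed-loop characteristic equation: s² + 11s + K_p·6.3 = 0.
So ω_n = √(6.3K_p) and 2ζω_n = 11, giving ζ = 11/(2√(6.3K_p)).
Setting ζ = 0.34: √(6.3K_p) = 11/(2·0.34) = 16.18, so K_p = 261.7/6.3 = 41.5.

K_p = 41.5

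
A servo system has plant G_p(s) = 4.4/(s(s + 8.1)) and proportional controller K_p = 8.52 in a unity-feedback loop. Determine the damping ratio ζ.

The closed-loop denominator is s(s+8.1) + 8.52·4.4 = s² + 8.1s + 37.49.
Matching s² + 2ζω_n s + ω_n²: ω_n = √37.49 = 6.123 rad/s and 2ζω_n = 8.1, so ζ = 8.1/(2·6.123) = 0.661.

ζ = 0.661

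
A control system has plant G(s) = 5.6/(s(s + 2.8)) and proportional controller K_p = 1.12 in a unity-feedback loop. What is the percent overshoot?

Closed-loop characteristic equation: s² + 2.8s + 6.272 = 0, so ω_n = 2.504 rad/s and ζ = 2.8/(2·2.504) = 0.559.
%OS = 100·exp(−πζ/√(1−ζ²)) = 100·exp(−π·0.559/√0.6875) = 12%.

12%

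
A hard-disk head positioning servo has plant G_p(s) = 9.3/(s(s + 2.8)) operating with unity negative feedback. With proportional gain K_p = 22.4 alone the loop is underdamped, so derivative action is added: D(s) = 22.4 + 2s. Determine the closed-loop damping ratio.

ζ = 0.741

Forward path: (22.4 + 2s)·9.3/(s(s+2.8)). The closed-loop characteristic equation is s² + (2.8 + 9.3·2)s + 9.3·22.4 = 0.
That is s² + 21.4s + 208.3 = 0, so ω_n = 14.43 rad/s and ζ = 21.4/(2·14.43) = 0.7413.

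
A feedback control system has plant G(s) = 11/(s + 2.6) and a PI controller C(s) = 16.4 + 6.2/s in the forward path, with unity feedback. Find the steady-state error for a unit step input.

0

The open loop C(s)G(s) has a pole at the origin (type 1), so the static position error constant is infinite and e_ss = 1/(1+∞) = 0.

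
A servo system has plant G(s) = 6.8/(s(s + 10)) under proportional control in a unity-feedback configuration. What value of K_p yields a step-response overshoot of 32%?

K_p = 31.6

From %OS = 100·exp(−πζ/√(1−ζ²)) = 32%, ζ = −ln(0.32)/√(π²+ln²(0.32)) = 0.341.
Characteristic equation s² + 10s + 6.8K_p = 0 gives ζ = 10/(2√(6.8K_p)).
Setting ζ = 0.341: √(6.8K_p) = 10/(2·0.341) = 14.66, so K_p = 215/6.8 = 31.6.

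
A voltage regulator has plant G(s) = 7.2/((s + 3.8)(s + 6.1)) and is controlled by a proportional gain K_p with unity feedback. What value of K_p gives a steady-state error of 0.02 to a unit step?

K_p = 158

The loop is type 0, so e_ss(step) = 1/(1 + K_pos) with K_pos = K_p·G(0).
G(0) = 0.3106. Require 1/(1 + K_p·0.3106) = 0.02, so 1 + 0.3106·K_p = 50.
K_p = (50 − 1)/0.3106 = 158.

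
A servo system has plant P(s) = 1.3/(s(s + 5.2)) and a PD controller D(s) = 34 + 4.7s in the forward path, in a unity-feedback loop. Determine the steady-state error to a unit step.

The open loop D(s)P(s) has a pole at the origin (type 1), so the static position error constant is infinite and e_ss = 1/(1+∞) = 0.

0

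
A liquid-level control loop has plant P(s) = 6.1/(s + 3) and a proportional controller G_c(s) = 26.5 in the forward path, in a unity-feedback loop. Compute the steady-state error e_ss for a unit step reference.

0.0182

The loop is type 0. Static position error constant K_pos = G_c(0)·P(0) = 26.5·2.033 = 53.88.
Steady-state error to a unit step: e_ss = 1/(1+K_pos) = 1/54.88 = 0.0182.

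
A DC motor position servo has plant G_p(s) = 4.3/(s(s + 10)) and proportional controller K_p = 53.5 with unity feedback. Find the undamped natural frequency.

ω_n = 15.2 rad/s

1 + K_p·G_p(s) = 0 gives s² + 10s + 230 = 0.
Matching s² + 2ζω_n s + ω_n²: ω_n = √230 = 15.17 rad/s and 2ζω_n = 10, so ζ = 10/(2·15.17) = 0.33.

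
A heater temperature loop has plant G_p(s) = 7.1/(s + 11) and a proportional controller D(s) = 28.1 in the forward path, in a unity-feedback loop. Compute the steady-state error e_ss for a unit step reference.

0.0523

The loop is type 0. Static position error constant K_pos = D(0)·G_p(0) = 28.1·0.6455 = 18.14.
Steady-state error to a unit step: e_ss = 1/(1+K_pos) = 1/19.14 = 0.0523.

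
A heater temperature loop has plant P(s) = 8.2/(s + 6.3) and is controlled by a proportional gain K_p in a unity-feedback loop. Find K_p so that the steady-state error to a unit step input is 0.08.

K_p = 8.84

Steady-state error for a unit step on this type-0 loop is 1/(1 + K_p·P(0)).
P(0) = 1.302. Require 1/(1 + K_p·1.302) = 0.08, so 1 + 1.302·K_p = 12.5.
K_p = (12.5 − 1)/1.302 = 8.84.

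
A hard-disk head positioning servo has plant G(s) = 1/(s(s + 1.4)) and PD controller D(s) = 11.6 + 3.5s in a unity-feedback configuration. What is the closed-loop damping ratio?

Forward path: (11.6 + 3.5s)·1/(s(s+1.4)). The closed-loop characteristic equation is s² + (1.4 + 1·3.5)s + 1·11.6 = 0.
That is s² + 4.9s + 11.6 = 0, so ω_n = 3.406 rad/s and ζ = 4.9/(2·3.406) = 0.7193.

ζ = 0.719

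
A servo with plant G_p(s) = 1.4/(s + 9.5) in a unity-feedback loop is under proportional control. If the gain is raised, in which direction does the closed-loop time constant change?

Closed-loop pole is at s = −(9.5+K_p·1.4); larger K_p moves it further left, so τ = 1/(9.5+K_p·1.4) decreases.

decrease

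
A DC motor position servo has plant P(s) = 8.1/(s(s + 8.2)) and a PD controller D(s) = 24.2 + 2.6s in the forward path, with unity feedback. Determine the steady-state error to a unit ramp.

0.0418

The loop has one pole at the origin (type 1). Velocity error constant K_v = lim_{s→0} s·D(s)P(s) = 24.2·8.1/8.2 = 23.9.
Steady-state error to a unit ramp: e_ss = 1/K_v = 0.0418.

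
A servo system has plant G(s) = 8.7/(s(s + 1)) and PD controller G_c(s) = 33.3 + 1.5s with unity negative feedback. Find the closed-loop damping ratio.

ζ = 0.413

Forward path: (33.3 + 1.5s)·8.7/(s(s+1)). The closed-loop characteristic equation is s² + (1 + 8.7·1.5)s + 8.7·33.3 = 0.
That is s² + 14.05s + 289.7 = 0, so ω_n = 17.02 rad/s and ζ = 14.05/(2·17.02) = 0.4127.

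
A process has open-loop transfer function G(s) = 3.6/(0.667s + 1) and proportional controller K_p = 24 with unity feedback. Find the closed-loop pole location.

s = -131

Closed loop: T(s) = K_p·G/(1+K_p·G) = 86.4/(0.667s + 1 + 86.4), with pole at s = −(1 + 86.4)/0.667 = −131.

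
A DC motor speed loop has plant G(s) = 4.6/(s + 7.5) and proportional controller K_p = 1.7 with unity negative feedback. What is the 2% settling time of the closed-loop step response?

T_s ≈ 0.261 s

Closed-loop transfer function: T(s) = K_p·G(s)/(1 + K_p·G(s)) = 7.82/(s + 7.5 + 7.82) = 7.82/(s + 15.32).
Time constant τ = 1/15.32 = 0.06527 s, so the 2% settling time is about 4τ = 0.261 s.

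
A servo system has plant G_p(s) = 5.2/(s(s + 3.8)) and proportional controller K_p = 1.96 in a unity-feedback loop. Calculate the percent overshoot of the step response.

9.76%

The closed-loop denominator s² + 3.8s + 10.19 gives ω_n = √10.19 = 3.192 and ζ = 3.8/(2ω_n) = 0.5951.
%OS = 100·exp(−πζ/√(1−ζ²)) = 100·exp(−π·0.5951/√0.6458) = 9.76%.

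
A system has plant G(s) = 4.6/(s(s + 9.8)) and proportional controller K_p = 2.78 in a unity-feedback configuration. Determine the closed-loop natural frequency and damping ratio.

The closed-loop denominator is s(s+9.8) + 2.78·4.6 = s² + 9.8s + 12.79.
So ω_n² = 12.79 ⇒ ω_n = 3.576 rad/s, and ζ = 9.8/(2ω_n) = 1.37.

ω_n = 3.58 rad/s, ζ = 1.37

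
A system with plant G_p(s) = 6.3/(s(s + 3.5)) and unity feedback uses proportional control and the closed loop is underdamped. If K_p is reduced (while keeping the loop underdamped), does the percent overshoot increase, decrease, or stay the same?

decrease

ζ = 3.5/(2√(6.3K_p)) rises as K_p falls; higher damping means less overshoot.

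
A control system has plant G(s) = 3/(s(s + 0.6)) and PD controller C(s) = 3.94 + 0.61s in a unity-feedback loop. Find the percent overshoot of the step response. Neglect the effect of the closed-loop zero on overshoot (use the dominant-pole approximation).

Forward path: (3.94 + 0.61s)·3/(s(s+0.6)). The closed-loop characteristic equation is s² + (0.6 + 3·0.61)s + 3·3.94 = 0.
That is s² + 2.43s + 11.82 = 0, so ω_n = 3.438 rad/s and ζ = 2.43/(2·3.438) = 0.3534.
%OS = 100·exp(−πζ/√(1−ζ²)) = 30.5%.

30.5%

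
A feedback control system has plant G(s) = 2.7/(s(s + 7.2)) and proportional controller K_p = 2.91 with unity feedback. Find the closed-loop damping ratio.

1 + K_p·G(s) = 0 gives s² + 7.2s + 7.857 = 0.
So ω_n² = 7.857 ⇒ ω_n = 2.803 rad/s, and ζ = 7.2/(2ω_n) = 1.28.

ζ = 1.28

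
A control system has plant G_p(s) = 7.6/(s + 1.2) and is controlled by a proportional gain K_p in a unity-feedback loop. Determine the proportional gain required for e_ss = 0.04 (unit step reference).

K_p = 3.79

The loop is type 0, so e_ss(step) = 1/(1 + K_pos) with K_pos = K_p·G_p(0).
G_p(0) = 6.333. Require 1/(1 + K_p·6.333) = 0.04, so 1 + 6.333·K_p = 25.
K_p = (25 − 1)/6.333 = 3.79.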